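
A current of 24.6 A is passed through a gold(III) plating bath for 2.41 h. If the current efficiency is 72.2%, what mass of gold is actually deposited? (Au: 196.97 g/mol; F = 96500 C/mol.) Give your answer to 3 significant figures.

Q = 24.6 × 8676 = 2.134×10^5 C
n(e⁻) = 2.134×10^5 / 96500 = 2.211 mol
Au³⁺ + 3e⁻ → Au, so theoretical m(Au) = 0.7370 × 196.97 = 145.2 g
Actual mass = 72.2% × 145.2 = 105 g

105 g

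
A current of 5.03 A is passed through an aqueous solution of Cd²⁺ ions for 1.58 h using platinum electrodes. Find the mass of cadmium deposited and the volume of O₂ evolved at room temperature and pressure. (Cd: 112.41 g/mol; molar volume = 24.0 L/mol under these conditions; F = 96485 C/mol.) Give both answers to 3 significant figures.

Q = 5.03 × 5688 = 28610 C; n(e⁻) = 28610 / 96485 = 0.2965 mol
Cathode: Cd²⁺ + 2e⁻ → Cd → n(Cd) = 0.2965/2 = 0.1483 mol → 16.7 g
Anode: 2H₂O → O₂ + 4H⁺ + 4e⁻ → n(O₂) = 0.2965/4 = 0.07413 mol → 1.78 L

16.7 g Cd; 1.78 L O₂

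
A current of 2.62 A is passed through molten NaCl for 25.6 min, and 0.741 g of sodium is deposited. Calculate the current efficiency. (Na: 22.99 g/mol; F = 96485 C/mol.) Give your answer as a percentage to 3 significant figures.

77.3%

Q = 2.62 × 1536 = 4024 C
n(e⁻) = 4024 / 96485 = 0.04171 mol
Na⁺ + e⁻ → Na, so theoretical n(Na) = 0.04171 mol → 0.9589 g
Efficiency = 0.741 / 0.9589 = 0.7728 = 77.3%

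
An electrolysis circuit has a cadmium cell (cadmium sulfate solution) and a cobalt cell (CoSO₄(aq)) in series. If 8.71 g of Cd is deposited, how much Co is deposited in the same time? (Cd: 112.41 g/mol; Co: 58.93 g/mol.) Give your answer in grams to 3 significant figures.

4.57 g

n(Cd) = 8.71 / 112.41 = 0.07748 mol
Cd²⁺ + 2e⁻ → Cd, so n(e⁻) = 2 × 0.07748 = 0.1550 mol
The cells are in series, so the same charge (and hence the same n(e⁻) = 0.1550 mol) passes through both.
Co²⁺ + 2e⁻ → Co, so n(Co) = 0.1550 / 2 = 0.07750 mol
m(Co) = 0.07750 × 58.93 = 4.57 g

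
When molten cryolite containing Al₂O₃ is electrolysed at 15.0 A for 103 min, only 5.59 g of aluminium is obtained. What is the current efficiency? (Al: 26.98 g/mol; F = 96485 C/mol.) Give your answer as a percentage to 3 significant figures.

64.7%

Q = 15.0 × 6180 = 92700 C
n(e⁻) = 92700 / 96485 = 0.9608 mol
Al³⁺ + 3e⁻ → Al, so theoretical n(Al) = 0.3203 mol → 8.642 g
Efficiency = 5.59 / 8.642 = 0.6468 = 64.7%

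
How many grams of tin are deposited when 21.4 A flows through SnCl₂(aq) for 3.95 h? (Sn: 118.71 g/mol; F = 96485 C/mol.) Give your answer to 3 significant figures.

187 g

Charge passed = 21.4 × 14220 = 3.043×10^5 C
n(e⁻) = Q/F = 3.043×10^5/96485 = 3.154 mol
Sn²⁺ + 2e⁻ → Sn, so n(Sn) = 3.154 / 2 = 1.577 mol
m = 1.577 × 118.71 = 187 g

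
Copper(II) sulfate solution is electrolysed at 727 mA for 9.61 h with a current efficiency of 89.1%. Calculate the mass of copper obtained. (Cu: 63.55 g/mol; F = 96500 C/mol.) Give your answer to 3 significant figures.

Q = 0.727 × 34596 = 25150 C
n(e⁻) = 25150 / 96500 = 0.2606 mol
Cu²⁺ + 2e⁻ → Cu, so theoretical m(Cu) = 0.1303 × 63.55 = 8.281 g
Actual mass = 89.1% × 8.281 = 7.38 g

7.38 g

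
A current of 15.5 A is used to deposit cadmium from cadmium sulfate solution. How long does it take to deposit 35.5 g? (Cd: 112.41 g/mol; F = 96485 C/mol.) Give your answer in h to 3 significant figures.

n(Cd) = 35.5 / 112.41 = 0.3158 mol
Cd²⁺ + 2e⁻ → Cd, so n(e⁻) = 2 × 0.3158 = 0.6316 mol
Q = 0.6316 × 96485 = 60940 C
t = Q / I = 60940 / 15.5 = 3932 s = 1.09 h

1.09 h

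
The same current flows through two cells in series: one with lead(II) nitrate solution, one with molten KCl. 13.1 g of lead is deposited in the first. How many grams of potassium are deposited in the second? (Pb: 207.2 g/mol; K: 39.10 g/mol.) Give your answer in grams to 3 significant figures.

4.94 g

n(Pb) = 13.1 / 207.2 = 0.06322 mol
Pb²⁺ + 2e⁻ → Pb, so n(e⁻) = 2 × 0.06322 = 0.1264 mol
Since the cells are in series, n(e⁻) in the K cell is also 0.1264 mol.
K⁺ + e⁻ → K, so n(K) = 0.1264 mol
m(K) = 0.1264 × 39.10 = 4.94 g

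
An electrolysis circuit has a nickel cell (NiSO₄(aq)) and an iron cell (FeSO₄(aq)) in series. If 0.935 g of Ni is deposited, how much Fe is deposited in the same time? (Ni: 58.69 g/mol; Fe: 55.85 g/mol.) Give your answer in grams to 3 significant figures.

n(Ni) = 0.935 / 58.69 = 0.01593 mol
Ni²⁺ + 2e⁻ → Ni, so n(e⁻) = 2 × 0.01593 = 0.03186 mol
Same current for the same time ⇒ same n(e⁻) = 0.03186 mol in both cells.
Fe²⁺ + 2e⁻ → Fe, so n(Fe) = 0.03186 / 2 = 0.01593 mol
m(Fe) = 0.01593 × 55.85 = 0.890 g

0.890 g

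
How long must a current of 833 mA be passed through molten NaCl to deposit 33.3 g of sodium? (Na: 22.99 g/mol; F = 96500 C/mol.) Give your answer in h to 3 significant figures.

n(Na) = 33.3 / 22.99 = 1.448 mol
Na⁺ + e⁻ → Na, so n(e⁻) = 1.448 mol
Q = 1.448 × 96500 = 1.397×10^5 C
t = Q / I = 1.397×10^5 / 0.833 = 1.677×10^5 s = 46.6 h

46.6 h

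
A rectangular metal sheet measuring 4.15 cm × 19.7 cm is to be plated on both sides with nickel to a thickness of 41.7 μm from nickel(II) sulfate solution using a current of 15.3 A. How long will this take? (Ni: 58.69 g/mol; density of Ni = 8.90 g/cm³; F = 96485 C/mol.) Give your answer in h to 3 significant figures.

0.362 h

Plated area = 2 × 4.15 × 19.7 = 163.5 cm²
Volume = 163.5 × 41.7×10⁻⁴ cm = 0.6818 cm³
m(Ni) = 0.6818 × 8.90 = 6.068 g
n(Ni) = 6.068 / 58.69 = 0.1034 mol; n(e⁻) = 2 × 0.1034 = 0.2068 mol
Q = 0.2068 × 96485 = 19950 C
t = 19950 / 15.3 = 1304 s = 0.362 h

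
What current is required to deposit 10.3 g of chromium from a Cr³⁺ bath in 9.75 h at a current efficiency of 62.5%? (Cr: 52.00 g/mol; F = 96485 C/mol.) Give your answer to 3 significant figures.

n(Cr) = 10.3 / 52.00 = 0.1981 mol
Cr³⁺ + 3e⁻ → Cr, so n(e⁻) = 3 × 0.1981 = 0.5943 mol
Q = 0.5943 × 96485 / 0.625 = 91750 C
I = Q / t = 91750 / 35100 s = 2.61 A

2.61 A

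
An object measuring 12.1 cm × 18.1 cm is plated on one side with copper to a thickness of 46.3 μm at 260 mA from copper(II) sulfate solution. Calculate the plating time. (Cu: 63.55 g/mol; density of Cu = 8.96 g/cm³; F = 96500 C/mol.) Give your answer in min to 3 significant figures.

1770 min

Plated area = 12.1 × 18.1 = 219.0 cm²
Volume = 219.0 × 46.3×10⁻⁴ cm = 1.014 cm³
m(Cu) = 1.014 × 8.96 = 9.085 g
n(Cu) = 9.085 / 63.55 = 0.1430 mol; n(e⁻) = 2 × 0.1430 = 0.2860 mol
Q = 0.2860 × 96500 = 27600 C
t = 27600 / 0.260 = 1.062×10^5 s = 1770 min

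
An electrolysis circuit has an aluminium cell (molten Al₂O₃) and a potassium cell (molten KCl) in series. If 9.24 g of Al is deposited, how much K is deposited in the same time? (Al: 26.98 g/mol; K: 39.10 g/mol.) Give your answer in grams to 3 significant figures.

40.2 g

n(Al) = 9.24 / 26.98 = 0.3425 mol
Al³⁺ + 3e⁻ → Al, so n(e⁻) = 3 × 0.3425 = 1.028 mol
Same current for the same time ⇒ same n(e⁻) = 1.028 mol in both cells.
K⁺ + e⁻ → K, so n(K) = 1.028 mol
m(K) = 1.028 × 39.10 = 40.2 g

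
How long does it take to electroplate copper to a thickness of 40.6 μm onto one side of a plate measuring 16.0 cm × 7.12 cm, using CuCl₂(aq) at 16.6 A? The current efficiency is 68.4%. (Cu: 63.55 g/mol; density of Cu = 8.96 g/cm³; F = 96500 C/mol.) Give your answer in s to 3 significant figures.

1110 s

Plated area = 16.0 × 7.12 = 113.9 cm²
Volume = 113.9 × 40.6×10⁻⁴ cm = 0.4624 cm³
m(Cu) = 0.4624 × 8.96 = 4.143 g
n(Cu) = 4.143 / 63.55 = 0.06519 mol; n(e⁻) = 2 × 0.06519 = 0.1304 mol
Q = 0.1304 × 96500 / 0.684 = 18400 C
t = 18400 / 16.6 = 1108 s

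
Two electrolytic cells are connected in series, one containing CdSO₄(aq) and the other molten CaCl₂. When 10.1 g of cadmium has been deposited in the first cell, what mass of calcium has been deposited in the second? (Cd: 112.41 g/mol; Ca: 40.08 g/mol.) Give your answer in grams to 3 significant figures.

n(Cd) = 10.1 / 112.41 = 0.08985 mol
Cd²⁺ + 2e⁻ → Cd, so n(e⁻) = 2 × 0.08985 = 0.1797 mol
Since the cells are in series, n(e⁻) in the Ca cell is also 0.1797 mol.
Ca²⁺ + 2e⁻ → Ca, so n(Ca) = 0.1797 / 2 = 0.08985 mol
m(Ca) = 0.08985 × 40.08 = 3.60 g

3.60 g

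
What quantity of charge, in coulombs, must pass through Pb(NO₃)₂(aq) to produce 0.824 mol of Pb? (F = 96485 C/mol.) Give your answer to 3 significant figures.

Pb²⁺ + 2e⁻ → Pb, so n(e⁻) = 2 × 0.824 = 1.648 mol
Q = 1.648 × 96485 = 1.590×10^5 C

1.59×10^5 C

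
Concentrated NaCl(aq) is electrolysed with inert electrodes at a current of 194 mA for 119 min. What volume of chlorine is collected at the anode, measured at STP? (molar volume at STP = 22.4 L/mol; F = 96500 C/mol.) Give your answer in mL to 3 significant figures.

161 mL

Charge passed = 0.194 × 7140 = 1385 C
Moles of electrons = 1385 / 96500 = 0.01435 mol
2Cl⁻ → Cl₂ + 2e⁻, so n(Cl₂) = 0.01435 / 2 = 0.007175 mol
V = 0.007175 × 22.4 = 0.1607 L
= 161 mL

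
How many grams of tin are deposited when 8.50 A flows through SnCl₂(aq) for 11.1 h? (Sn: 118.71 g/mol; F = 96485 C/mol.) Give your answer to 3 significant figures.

209 g

Q = It = 8.50 × 39960 = 3.397×10^5 C
n(e⁻) = Q/F = 3.397×10^5/96485 = 3.521 mol
Sn²⁺ + 2e⁻ → Sn, so n(Sn) = 3.521 / 2 = 1.761 mol
m = 1.761 × 118.71 = 209 g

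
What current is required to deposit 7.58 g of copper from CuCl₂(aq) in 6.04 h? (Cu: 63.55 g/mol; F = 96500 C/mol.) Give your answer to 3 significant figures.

n(Cu) = 7.58 / 63.55 = 0.1193 mol
Cu²⁺ + 2e⁻ → Cu, so n(e⁻) = 2 × 0.1193 = 0.2386 mol
Q = 0.2386 × 96500 = 23020 C
I = Q / t = 23020 / 21744 s = 1.06 A

1.06 A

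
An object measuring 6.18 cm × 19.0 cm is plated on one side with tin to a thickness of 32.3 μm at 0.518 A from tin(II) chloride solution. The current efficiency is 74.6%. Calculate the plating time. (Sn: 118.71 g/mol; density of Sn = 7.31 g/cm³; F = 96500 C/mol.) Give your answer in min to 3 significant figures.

194 min

Plated area = 6.18 × 19.0 = 117.4 cm²
Volume = 117.4 × 32.3×10⁻⁴ cm = 0.3792 cm³
m(Sn) = 0.3792 × 7.31 = 2.772 g
n(Sn) = 2.772 / 118.71 = 0.02335 mol; n(e⁻) = 2 × 0.02335 = 0.04670 mol
Q = 0.04670 × 96500 / 0.746 = 6041 C
t = 6041 / 0.518 = 11660 s = 194 min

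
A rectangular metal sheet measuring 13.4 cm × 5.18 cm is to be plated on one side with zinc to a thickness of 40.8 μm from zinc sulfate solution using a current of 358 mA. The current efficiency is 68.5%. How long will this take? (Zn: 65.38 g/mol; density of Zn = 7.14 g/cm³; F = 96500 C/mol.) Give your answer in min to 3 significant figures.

406 min

Plated area = 13.4 × 5.18 = 69.41 cm²
Volume = 69.41 × 40.8×10⁻⁴ cm = 0.2832 cm³
m(Zn) = 0.2832 × 7.14 = 2.022 g
n(Zn) = 2.022 / 65.38 = 0.03093 mol; n(e⁻) = 2 × 0.03093 = 0.06186 mol
Q = 0.06186 × 96500 / 0.685 = 8715 C
t = 8715 / 0.358 = 24340 s = 406 min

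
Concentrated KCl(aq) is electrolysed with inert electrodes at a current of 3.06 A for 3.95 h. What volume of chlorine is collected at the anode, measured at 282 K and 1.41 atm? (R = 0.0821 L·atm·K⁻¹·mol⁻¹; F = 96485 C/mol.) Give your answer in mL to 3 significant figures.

3700 mL

Q = 3.06 A × 14220 s = 43510 C
n(e⁻) = 43510 / 96485 = 0.4510 mol
2Cl⁻ → Cl₂ + 2e⁻, so n(Cl₂) = 0.4510 / 2 = 0.2255 mol
V = nRT/P = 0.2255 × 0.0821 × 282 / 1.41 = 3.703 L
= 3700 mL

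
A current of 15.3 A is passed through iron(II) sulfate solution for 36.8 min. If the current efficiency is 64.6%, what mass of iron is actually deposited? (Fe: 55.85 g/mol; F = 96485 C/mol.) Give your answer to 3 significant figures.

6.32 g

Q = 15.3 × 2208 = 33780 C
n(e⁻) = 33780 / 96485 = 0.3501 mol
Fe²⁺ + 2e⁻ → Fe, so theoretical m(Fe) = 0.1751 × 55.85 = 9.779 g
Actual mass = 64.6% × 9.779 = 6.32 g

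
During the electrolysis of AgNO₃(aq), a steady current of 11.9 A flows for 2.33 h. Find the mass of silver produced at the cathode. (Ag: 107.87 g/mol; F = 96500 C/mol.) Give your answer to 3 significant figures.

112 g

Charge passed = 11.9 × 8388 = 99820 C
n(e⁻) = 99820 / 96500 = 1.034 mol
Ag⁺ + e⁻ → Ag, so n(Ag) = 1.034 mol
m = 1.034 × 107.87 = 112 g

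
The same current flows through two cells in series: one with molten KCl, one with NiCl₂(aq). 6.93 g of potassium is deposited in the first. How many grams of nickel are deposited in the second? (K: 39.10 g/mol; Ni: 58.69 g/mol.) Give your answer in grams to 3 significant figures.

5.20 g

n(K) = 6.93 / 39.10 = 0.1772 mol
K⁺ + e⁻ → K, so n(e⁻) = 0.1772 mol
Since the cells are in series, n(e⁻) in the Ni cell is also 0.1772 mol.
Ni²⁺ + 2e⁻ → Ni, so n(Ni) = 0.1772 / 2 = 0.08860 mol
m(Ni) = 0.08860 × 58.69 = 5.20 g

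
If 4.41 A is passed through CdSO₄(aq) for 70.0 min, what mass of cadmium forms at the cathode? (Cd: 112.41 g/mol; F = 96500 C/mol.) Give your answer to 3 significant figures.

Q = It = 4.41 × 4200 = 18520 C
Moles of electrons = 18520 / 96500 = 0.1919 mol
Cd²⁺ + 2e⁻ → Cd, so n(Cd) = 0.1919 / 2 = 0.09595 mol
m = 0.09595 × 112.41 = 10.8 g

10.8 g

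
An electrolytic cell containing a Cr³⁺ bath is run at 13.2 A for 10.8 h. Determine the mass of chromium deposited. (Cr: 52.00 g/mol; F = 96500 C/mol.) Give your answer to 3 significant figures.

Charge passed = 13.2 × 38880 = 5.132×10^5 C
Moles of electrons = 5.132×10^5 / 96500 = 5.318 mol
Cr³⁺ + 3e⁻ → Cr, so n(Cr) = 5.318 / 3 = 1.773 mol
m = 1.773 × 52.00 = 92.2 g

92.2 g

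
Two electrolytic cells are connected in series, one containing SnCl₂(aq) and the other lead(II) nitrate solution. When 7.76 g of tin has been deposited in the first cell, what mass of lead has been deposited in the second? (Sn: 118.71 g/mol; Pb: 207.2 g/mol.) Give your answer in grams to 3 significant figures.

n(Sn) = 7.76 / 118.71 = 0.06537 mol
Sn²⁺ + 2e⁻ → Sn, so n(e⁻) = 2 × 0.06537 = 0.1307 mol
The cells are in series, so the same charge (and hence the same n(e⁻) = 0.1307 mol) passes through both.
Pb²⁺ + 2e⁻ → Pb, so n(Pb) = 0.1307 / 2 = 0.06535 mol
m(Pb) = 0.06535 × 207.2 = 13.5 g

13.5 g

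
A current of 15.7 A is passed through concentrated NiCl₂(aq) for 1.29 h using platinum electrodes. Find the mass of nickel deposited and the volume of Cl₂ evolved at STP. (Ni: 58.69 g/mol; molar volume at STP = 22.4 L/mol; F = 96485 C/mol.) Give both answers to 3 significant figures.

Q = 15.7 × 4644 = 72910 C; n(e⁻) = 72910 / 96485 = 0.7557 mol
Cathode: Ni²⁺ + 2e⁻ → Ni → n(Ni) = 0.7557/2 = 0.3779 mol → 22.2 g
Anode: 2Cl⁻ → Cl₂ + 2e⁻ → n(Cl₂) = 0.7557/2 = 0.3779 mol → 8.46 L

22.2 g Ni; 8.46 L Cl₂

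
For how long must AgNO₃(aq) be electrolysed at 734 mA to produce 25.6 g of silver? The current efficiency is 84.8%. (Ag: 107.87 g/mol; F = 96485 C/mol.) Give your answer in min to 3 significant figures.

n(Ag) = 25.6 / 107.87 = 0.2373 mol
Ag⁺ + e⁻ → Ag, so n(e⁻) = 0.2373 mol
Q = 0.2373 × 96485 / 0.848 = 27000 C
t = Q / I = 27000 / 0.734 = 36780 s = 613 min

613 min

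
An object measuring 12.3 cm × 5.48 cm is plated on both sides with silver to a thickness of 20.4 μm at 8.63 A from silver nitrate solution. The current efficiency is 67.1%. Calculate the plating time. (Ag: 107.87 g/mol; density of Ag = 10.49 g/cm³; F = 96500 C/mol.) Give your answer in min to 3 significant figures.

Plated area = 2 × 12.3 × 5.48 = 134.8 cm²
Volume = 134.8 × 20.4×10⁻⁴ cm = 0.2750 cm³
m(Ag) = 0.2750 × 10.49 = 2.885 g
n(Ag) = 2.885 / 107.87 = 0.02675 mol; n(e⁻) = 0.02675 mol
Q = 0.02675 × 96500 / 0.671 = 3847 C
t = 3847 / 8.63 = 445.8 s = 7.43 min

7.43 min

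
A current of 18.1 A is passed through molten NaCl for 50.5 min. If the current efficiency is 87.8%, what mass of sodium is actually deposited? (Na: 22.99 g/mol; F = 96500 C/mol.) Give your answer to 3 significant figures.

Q = 18.1 × 3030 = 54840 C
n(e⁻) = 54840 / 96500 = 0.5683 mol
Na⁺ + e⁻ → Na, so theoretical m(Na) = 0.5683 × 22.99 = 13.07 g
Actual mass = 87.8% × 13.07 = 11.5 g

11.5 g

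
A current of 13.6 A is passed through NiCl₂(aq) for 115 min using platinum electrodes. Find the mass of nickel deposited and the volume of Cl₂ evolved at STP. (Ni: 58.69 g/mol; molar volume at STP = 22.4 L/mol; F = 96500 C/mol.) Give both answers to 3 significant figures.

28.5 g Ni; 10.9 L Cl₂

Q = 13.6 × 6900 = 93840 C; n(e⁻) = 93840 / 96500 = 0.9724 mol
Cathode: Ni²⁺ + 2e⁻ → Ni → n(Ni) = 0.9724/2 = 0.4862 mol → 28.5 g
Anode: 2Cl⁻ → Cl₂ + 2e⁻ → n(Cl₂) = 0.9724/2 = 0.4862 mol → 10.9 L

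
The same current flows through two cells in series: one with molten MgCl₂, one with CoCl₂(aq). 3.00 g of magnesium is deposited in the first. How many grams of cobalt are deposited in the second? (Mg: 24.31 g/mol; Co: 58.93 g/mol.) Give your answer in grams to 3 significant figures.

n(Mg) = 3.00 / 24.31 = 0.1234 mol
Mg²⁺ + 2e⁻ → Mg, so n(e⁻) = 2 × 0.1234 = 0.2468 mol
In series, the same 0.2468 mol of electrons flows through the second cell.
Co²⁺ + 2e⁻ → Co, so n(Co) = 0.2468 / 2 = 0.1234 mol
m(Co) = 0.1234 × 58.93 = 7.27 g

7.27 g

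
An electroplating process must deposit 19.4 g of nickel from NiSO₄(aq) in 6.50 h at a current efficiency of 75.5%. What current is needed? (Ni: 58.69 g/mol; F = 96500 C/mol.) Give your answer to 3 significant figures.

3.61 A

n(Ni) = 19.4 / 58.69 = 0.3306 mol
Ni²⁺ + 2e⁻ → Ni, so n(e⁻) = 2 × 0.3306 = 0.6612 mol
Q = 0.6612 × 96500 / 0.755 = 84510 C
I = Q / t = 84510 / 23400 s = 3.61 A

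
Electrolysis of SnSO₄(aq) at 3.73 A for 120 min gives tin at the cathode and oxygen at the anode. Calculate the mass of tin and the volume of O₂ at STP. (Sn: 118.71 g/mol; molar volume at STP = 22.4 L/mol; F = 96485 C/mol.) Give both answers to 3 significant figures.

16.5 g Sn; 1.56 L O₂

Q = 3.73 × 7200 = 26860 C; n(e⁻) = 26860 / 96485 = 0.2784 mol
Cathode: Sn²⁺ + 2e⁻ → Sn → n(Sn) = 0.2784/2 = 0.1392 mol → 16.5 g
Anode: 2H₂O → O₂ + 4H⁺ + 4e⁻ → n(O₂) = 0.2784/4 = 0.06960 mol → 1.56 L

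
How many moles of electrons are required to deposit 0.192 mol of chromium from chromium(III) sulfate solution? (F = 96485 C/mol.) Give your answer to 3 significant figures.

0.576 mol

Cr³⁺ + 3e⁻ → Cr, so n(e⁻) = 3 × 0.192 = 0.5760 mol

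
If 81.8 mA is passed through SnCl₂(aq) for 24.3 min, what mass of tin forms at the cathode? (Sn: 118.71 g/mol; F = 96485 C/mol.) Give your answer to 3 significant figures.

0.0734 g

Q = It = 0.0818 × 1458 = 119.3 C
n(e⁻) = 119.3 / 96485 = 0.001236 mol
Sn²⁺ + 2e⁻ → Sn, so n(Sn) = 0.001236 / 2 = 6.180×10^-4 mol
m = 6.180×10^-4 × 118.71 = 0.0734 g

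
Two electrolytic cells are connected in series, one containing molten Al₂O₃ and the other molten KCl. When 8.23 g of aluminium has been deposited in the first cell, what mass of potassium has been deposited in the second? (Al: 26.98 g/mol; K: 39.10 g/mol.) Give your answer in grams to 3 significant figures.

35.8 g

n(Al) = 8.23 / 26.98 = 0.3050 mol
Al³⁺ + 3e⁻ → Al, so n(e⁻) = 3 × 0.3050 = 0.9150 mol
Since the cells are in series, n(e⁻) in the K cell is also 0.9150 mol.
K⁺ + e⁻ → K, so n(K) = 0.9150 mol
m(K) = 0.9150 × 39.10 = 35.8 g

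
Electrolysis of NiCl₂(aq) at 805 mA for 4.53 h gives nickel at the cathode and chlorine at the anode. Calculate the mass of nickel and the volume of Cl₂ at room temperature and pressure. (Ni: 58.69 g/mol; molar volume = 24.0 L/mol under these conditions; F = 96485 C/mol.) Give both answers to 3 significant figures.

Q = 0.805 × 16308 = 13130 C; n(e⁻) = 13130 / 96485 = 0.1361 mol
Cathode: Ni²⁺ + 2e⁻ → Ni → n(Ni) = 0.1361/2 = 0.06805 mol → 3.99 g
Anode: 2Cl⁻ → Cl₂ + 2e⁻ → n(Cl₂) = 0.1361/2 = 0.06805 mol → 1.63 L

3.99 g Ni; 1.63 L Cl₂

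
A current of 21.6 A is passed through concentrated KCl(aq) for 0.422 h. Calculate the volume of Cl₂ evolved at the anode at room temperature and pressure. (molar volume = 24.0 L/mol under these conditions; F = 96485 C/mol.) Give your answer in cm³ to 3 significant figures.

Q = It = 21.6 × 1519.2 = 32810 C
Moles of electrons = 32810 / 96485 = 0.3401 mol
2Cl⁻ → Cl₂ + 2e⁻, so n(Cl₂) = 0.3401 / 2 = 0.1701 mol
V = 0.1701 × 24.0 = 4.082 L
= 4080 cm³

4080 cm³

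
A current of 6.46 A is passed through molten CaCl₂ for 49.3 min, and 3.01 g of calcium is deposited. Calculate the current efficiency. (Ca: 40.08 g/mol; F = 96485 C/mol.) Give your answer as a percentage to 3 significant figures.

Q = 6.46 × 2958 = 19110 C
n(e⁻) = 19110 / 96485 = 0.1981 mol
Ca²⁺ + 2e⁻ → Ca, so theoretical n(Ca) = 0.09905 mol → 3.970 g
Efficiency = 3.01 / 3.970 = 0.7582 = 75.8%

75.8%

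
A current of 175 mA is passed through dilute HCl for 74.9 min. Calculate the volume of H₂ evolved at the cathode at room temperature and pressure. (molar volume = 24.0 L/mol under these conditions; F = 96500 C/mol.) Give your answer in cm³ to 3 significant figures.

97.8 cm³

Q = It = 0.175 × 4494 = 786.5 C
n(e⁻) = Q/F = 786.5/96500 = 0.008150 mol
2H⁺ + 2e⁻ → H₂, so n(H₂) = 0.008150 / 2 = 0.004075 mol
V = 0.004075 × 24.0 = 0.09780 L
= 97.8 cm³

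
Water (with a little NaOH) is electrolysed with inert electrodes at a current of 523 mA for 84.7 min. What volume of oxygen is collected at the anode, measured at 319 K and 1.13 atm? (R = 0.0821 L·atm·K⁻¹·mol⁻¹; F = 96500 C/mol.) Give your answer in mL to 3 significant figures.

160 mL

Charge passed = 0.523 × 5082 = 2658 C
n(e⁻) = 2658 / 96500 = 0.02754 mol
2H₂O → O₂ + 4H⁺ + 4e⁻, so n(O₂) = 0.02754 / 4 = 0.006885 mol
V = nRT/P = 0.006885 × 0.0821 × 319 / 1.13 = 0.1596 L
= 160 mL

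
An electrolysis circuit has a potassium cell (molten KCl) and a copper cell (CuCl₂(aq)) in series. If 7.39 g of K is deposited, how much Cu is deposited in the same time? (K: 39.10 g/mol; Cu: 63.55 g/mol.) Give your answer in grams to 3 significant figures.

n(K) = 7.39 / 39.10 = 0.1890 mol
K⁺ + e⁻ → K, so n(e⁻) = 0.1890 mol
In series, the same 0.1890 mol of electrons flows through the second cell.
Cu²⁺ + 2e⁻ → Cu, so n(Cu) = 0.1890 / 2 = 0.09450 mol
m(Cu) = 0.09450 × 63.55 = 6.01 g

6.01 g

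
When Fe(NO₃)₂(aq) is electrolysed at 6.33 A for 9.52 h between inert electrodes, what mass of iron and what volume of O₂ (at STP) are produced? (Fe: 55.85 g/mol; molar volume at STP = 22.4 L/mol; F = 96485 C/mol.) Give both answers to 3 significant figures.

Q = 6.33 × 34272 = 2.169×10^5 C; n(e⁻) = 2.169×10^5 / 96485 = 2.248 mol
Cathode: Fe²⁺ + 2e⁻ → Fe → n(Fe) = 2.248/2 = 1.124 mol → 62.8 g
Anode: 2H₂O → O₂ + 4H⁺ + 4e⁻ → n(O₂) = 2.248/4 = 0.5620 mol → 12.6 L

62.8 g Fe; 12.6 L O₂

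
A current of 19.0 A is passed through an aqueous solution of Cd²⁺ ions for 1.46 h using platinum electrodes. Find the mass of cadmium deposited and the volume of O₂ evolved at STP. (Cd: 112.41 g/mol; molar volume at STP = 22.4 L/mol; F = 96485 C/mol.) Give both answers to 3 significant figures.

Q = 19.0 × 5256 = 99860 C; n(e⁻) = 99860 / 96485 = 1.035 mol
Cathode: Cd²⁺ + 2e⁻ → Cd → n(Cd) = 1.035/2 = 0.5175 mol → 58.2 g
Anode: 2H₂O → O₂ + 4H⁺ + 4e⁻ → n(O₂) = 1.035/4 = 0.2588 mol → 5.80 L

58.2 g Cd; 5.80 L O₂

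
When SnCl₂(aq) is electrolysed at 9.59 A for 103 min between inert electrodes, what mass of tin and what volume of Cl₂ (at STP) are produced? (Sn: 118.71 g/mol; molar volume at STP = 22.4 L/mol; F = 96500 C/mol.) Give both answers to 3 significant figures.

36.5 g Sn; 6.88 L Cl₂

Q = 9.59 × 6180 = 59270 C; n(e⁻) = 59270 / 96500 = 0.6142 mol
Cathode: Sn²⁺ + 2e⁻ → Sn → n(Sn) = 0.6142/2 = 0.3071 mol → 36.5 g
Anode: 2Cl⁻ → Cl₂ + 2e⁻ → n(Cl₂) = 0.6142/2 = 0.3071 mol → 6.88 L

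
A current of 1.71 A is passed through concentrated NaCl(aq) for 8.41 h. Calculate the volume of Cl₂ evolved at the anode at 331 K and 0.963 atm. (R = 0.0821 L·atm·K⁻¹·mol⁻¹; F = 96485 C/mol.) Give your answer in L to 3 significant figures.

Charge passed = 1.71 × 30276 = 51770 C
n(e⁻) = 51770 / 96485 = 0.5366 mol
2Cl⁻ → Cl₂ + 2e⁻, so n(Cl₂) = 0.5366 / 2 = 0.2683 mol
V = nRT/P = 0.2683 × 0.0821 × 331 / 0.963 = 7.571 L

7.57 L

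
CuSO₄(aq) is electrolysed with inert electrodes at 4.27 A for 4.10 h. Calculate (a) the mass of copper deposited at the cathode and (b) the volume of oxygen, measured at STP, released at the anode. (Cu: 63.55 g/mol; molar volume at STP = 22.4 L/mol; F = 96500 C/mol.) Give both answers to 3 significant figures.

20.8 g Cu; 3.66 L O₂

Q = 4.27 × 14760 = 63030 C; n(e⁻) = 63030 / 96500 = 0.6532 mol
Cathode: Cu²⁺ + 2e⁻ → Cu → n(Cu) = 0.6532/2 = 0.3266 mol → 20.8 g
Anode: 2H₂O → O₂ + 4H⁺ + 4e⁻ → n(O₂) = 0.6532/4 = 0.1633 mol → 3.66 L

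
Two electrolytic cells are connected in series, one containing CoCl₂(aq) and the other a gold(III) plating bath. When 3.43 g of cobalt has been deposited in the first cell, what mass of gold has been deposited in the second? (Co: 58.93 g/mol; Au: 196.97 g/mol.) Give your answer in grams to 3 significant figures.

7.64 g

n(Co) = 3.43 / 58.93 = 0.05820 mol
Co²⁺ + 2e⁻ → Co, so n(e⁻) = 2 × 0.05820 = 0.1164 mol
Same current for the same time ⇒ same n(e⁻) = 0.1164 mol in both cells.
Au³⁺ + 3e⁻ → Au, so n(Au) = 0.1164 / 3 = 0.03880 mol
m(Au) = 0.03880 × 196.97 = 7.64 g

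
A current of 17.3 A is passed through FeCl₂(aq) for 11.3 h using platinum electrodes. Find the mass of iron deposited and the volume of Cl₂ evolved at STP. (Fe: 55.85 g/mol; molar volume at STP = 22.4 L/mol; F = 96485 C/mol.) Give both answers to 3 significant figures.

204 g Fe; 81.7 L Cl₂

Q = 17.3 × 40680 = 7.038×10^5 C; n(e⁻) = 7.038×10^5 / 96485 = 7.294 mol
Cathode: Fe²⁺ + 2e⁻ → Fe → n(Fe) = 7.294/2 = 3.647 mol → 204 g
Anode: 2Cl⁻ → Cl₂ + 2e⁻ → n(Cl₂) = 7.294/2 = 3.647 mol → 81.7 L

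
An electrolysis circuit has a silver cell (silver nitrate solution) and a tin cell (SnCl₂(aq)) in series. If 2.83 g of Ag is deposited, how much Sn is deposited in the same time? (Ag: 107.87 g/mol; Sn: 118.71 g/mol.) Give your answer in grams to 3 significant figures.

n(Ag) = 2.83 / 107.87 = 0.02624 mol
Ag⁺ + e⁻ → Ag, so n(e⁻) = 0.02624 mol
Since the cells are in series, n(e⁻) in the Sn cell is also 0.02624 mol.
Sn²⁺ + 2e⁻ → Sn, so n(Sn) = 0.02624 / 2 = 0.01312 mol
m(Sn) = 0.01312 × 118.71 = 1.56 g

1.56 g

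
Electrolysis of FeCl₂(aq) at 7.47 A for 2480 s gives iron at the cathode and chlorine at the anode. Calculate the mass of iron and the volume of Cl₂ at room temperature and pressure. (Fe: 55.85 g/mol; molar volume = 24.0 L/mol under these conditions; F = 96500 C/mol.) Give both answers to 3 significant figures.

Q = 7.47 × 2480 = 18530 C; n(e⁻) = 18530 / 96500 = 0.1920 mol
Cathode: Fe²⁺ + 2e⁻ → Fe → n(Fe) = 0.1920/2 = 0.09600 mol → 5.36 g
Anode: 2Cl⁻ → Cl₂ + 2e⁻ → n(Cl₂) = 0.1920/2 = 0.09600 mol → 2.30 L

5.36 g Fe; 2.30 L Cl₂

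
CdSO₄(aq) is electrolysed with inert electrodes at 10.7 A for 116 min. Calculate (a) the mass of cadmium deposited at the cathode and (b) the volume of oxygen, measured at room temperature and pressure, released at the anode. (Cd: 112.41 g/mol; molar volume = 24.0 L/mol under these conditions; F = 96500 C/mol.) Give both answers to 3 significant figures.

43.4 g Cd; 4.63 L O₂

Q = 10.7 × 6960 = 74470 C; n(e⁻) = 74470 / 96500 = 0.7717 mol
Cathode: Cd²⁺ + 2e⁻ → Cd → n(Cd) = 0.7717/2 = 0.3859 mol → 43.4 g
Anode: 2H₂O → O₂ + 4H⁺ + 4e⁻ → n(O₂) = 0.7717/4 = 0.1929 mol → 4.63 L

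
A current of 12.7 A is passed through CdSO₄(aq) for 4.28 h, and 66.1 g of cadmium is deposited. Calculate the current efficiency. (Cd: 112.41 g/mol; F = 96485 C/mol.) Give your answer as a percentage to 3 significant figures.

58.0%

Q = 12.7 × 15408 = 1.957×10^5 C
n(e⁻) = 1.957×10^5 / 96485 = 2.028 mol
Cd²⁺ + 2e⁻ → Cd, so theoretical n(Cd) = 1.014 mol → 114.0 g
Efficiency = 66.1 / 114.0 = 0.5798 = 58.0%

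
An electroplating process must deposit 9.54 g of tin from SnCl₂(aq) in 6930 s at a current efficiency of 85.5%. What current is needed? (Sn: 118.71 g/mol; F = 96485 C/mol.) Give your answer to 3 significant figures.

2.62 A

n(Sn) = 9.54 / 118.71 = 0.08036 mol
Sn²⁺ + 2e⁻ → Sn, so n(e⁻) = 2 × 0.08036 = 0.1607 mol
Q = 0.1607 × 96485 / 0.855 = 18130 C
I = Q / t = 18130 / 6930 s = 2.62 A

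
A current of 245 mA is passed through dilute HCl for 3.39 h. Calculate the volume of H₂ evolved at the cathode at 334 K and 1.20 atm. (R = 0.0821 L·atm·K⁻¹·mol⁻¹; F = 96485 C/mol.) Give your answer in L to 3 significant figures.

Q = It = 0.245 × 12204 = 2990 C
Moles of electrons = 2990 / 96485 = 0.03099 mol
2H⁺ + 2e⁻ → H₂, so n(H₂) = 0.03099 / 2 = 0.01550 mol
V = nRT/P = 0.01550 × 0.0821 × 334 / 1.20 = 0.3542 L

0.354 L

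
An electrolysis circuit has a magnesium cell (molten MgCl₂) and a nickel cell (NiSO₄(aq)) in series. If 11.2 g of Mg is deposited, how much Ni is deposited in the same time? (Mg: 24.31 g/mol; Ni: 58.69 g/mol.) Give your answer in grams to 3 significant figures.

n(Mg) = 11.2 / 24.31 = 0.4607 mol
Mg²⁺ + 2e⁻ → Mg, so n(e⁻) = 2 × 0.4607 = 0.9214 mol
The cells are in series, so the same charge (and hence the same n(e⁻) = 0.9214 mol) passes through both.
Ni²⁺ + 2e⁻ → Ni, so n(Ni) = 0.9214 / 2 = 0.4607 mol
m(Ni) = 0.4607 × 58.69 = 27.0 g

27.0 g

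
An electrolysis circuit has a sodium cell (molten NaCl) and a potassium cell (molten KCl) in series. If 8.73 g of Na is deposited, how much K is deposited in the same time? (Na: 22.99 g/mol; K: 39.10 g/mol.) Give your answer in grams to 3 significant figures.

14.8 g

n(Na) = 8.73 / 22.99 = 0.3797 mol
Na⁺ + e⁻ → Na, so n(e⁻) = 0.3797 mol
In series, the same 0.3797 mol of electrons flows through the second cell.
K⁺ + e⁻ → K, so n(K) = 0.3797 mol
m(K) = 0.3797 × 39.10 = 14.8 g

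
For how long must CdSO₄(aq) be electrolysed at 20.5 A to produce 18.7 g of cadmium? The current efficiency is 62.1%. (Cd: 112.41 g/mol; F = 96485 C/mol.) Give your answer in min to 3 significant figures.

n(Cd) = 18.7 / 112.41 = 0.1664 mol
Cd²⁺ + 2e⁻ → Cd, so n(e⁻) = 2 × 0.1664 = 0.3328 mol
Q = 0.3328 × 96485 / 0.621 = 51710 C
t = Q / I = 51710 / 20.5 = 2522 s = 42.0 min

42.0 min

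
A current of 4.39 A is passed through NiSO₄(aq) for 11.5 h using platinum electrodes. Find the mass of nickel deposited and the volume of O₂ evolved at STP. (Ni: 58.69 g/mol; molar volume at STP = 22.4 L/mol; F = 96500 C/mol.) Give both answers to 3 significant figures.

Q = 4.39 × 41400 = 1.817×10^5 C; n(e⁻) = 1.817×10^5 / 96500 = 1.883 mol
Cathode: Ni²⁺ + 2e⁻ → Ni → n(Ni) = 1.883/2 = 0.9415 mol → 55.3 g
Anode: 2H₂O → O₂ + 4H⁺ + 4e⁻ → n(O₂) = 1.883/4 = 0.4708 mol → 10.5 L

55.3 g Ni; 10.5 L O₂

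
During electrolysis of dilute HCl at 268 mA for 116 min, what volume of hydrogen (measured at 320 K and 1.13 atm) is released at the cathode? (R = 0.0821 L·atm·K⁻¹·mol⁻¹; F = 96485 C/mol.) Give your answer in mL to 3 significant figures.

225 mL

Q = It = 0.268 × 6960 = 1865 C
Moles of electrons = 1865 / 96485 = 0.01933 mol
2H⁺ + 2e⁻ → H₂, so n(H₂) = 0.01933 / 2 = 0.009665 mol
V = nRT/P = 0.009665 × 0.0821 × 320 / 1.13 = 0.2247 L
= 225 mL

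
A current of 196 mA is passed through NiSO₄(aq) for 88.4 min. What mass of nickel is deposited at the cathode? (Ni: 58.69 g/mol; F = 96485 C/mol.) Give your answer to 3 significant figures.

0.316 g

Charge passed = 0.196 × 5304 = 1040 C
n(e⁻) = 1040 / 96485 = 0.01078 mol
Ni²⁺ + 2e⁻ → Ni, so n(Ni) = 0.01078 / 2 = 0.005390 mol
m = 0.005390 × 58.69 = 0.316 g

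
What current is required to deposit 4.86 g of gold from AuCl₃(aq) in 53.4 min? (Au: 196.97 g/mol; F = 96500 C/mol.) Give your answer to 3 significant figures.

2.23 A

n(Au) = 4.86 / 196.97 = 0.02467 mol
Au³⁺ + 3e⁻ → Au, so n(e⁻) = 3 × 0.02467 = 0.07401 mol
Q = 0.07401 × 96500 = 7142 C
I = Q / t = 7142 / 3204 s = 2.23 A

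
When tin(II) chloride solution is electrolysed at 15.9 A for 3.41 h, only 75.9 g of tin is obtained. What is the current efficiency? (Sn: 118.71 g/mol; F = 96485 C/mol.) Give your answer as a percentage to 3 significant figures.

63.2%

Q = 15.9 × 12276 = 1.952×10^5 C
n(e⁻) = 1.952×10^5 / 96485 = 2.023 mol
Sn²⁺ + 2e⁻ → Sn, so theoretical n(Sn) = 1.012 mol → 120.1 g
Efficiency = 75.9 / 120.1 = 0.6320 = 63.2%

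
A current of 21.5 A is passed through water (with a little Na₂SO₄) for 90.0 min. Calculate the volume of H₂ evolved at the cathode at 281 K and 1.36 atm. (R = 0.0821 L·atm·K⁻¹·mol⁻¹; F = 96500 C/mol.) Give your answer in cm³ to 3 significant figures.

Q = 21.5 A × 5400 s = 1.161×10^5 C
Moles of electrons = 1.161×10^5 / 96500 = 1.203 mol
2H⁺ + 2e⁻ → H₂, so n(H₂) = 1.203 / 2 = 0.6015 mol
V = nRT/P = 0.6015 × 0.0821 × 281 / 1.36 = 10.20 L
= 10200 cm³

10200 cm³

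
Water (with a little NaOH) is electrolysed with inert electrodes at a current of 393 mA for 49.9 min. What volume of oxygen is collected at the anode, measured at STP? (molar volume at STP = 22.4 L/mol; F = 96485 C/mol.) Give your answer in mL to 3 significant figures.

68.3 mL

Q = 0.393 A × 2994 s = 1177 C
n(e⁻) = Q/F = 1177/96485 = 0.01220 mol
2H₂O → O₂ + 4H⁺ + 4e⁻, so n(O₂) = 0.01220 / 4 = 0.003050 mol
V = 0.003050 × 22.4 = 0.06832 L
= 68.3 mL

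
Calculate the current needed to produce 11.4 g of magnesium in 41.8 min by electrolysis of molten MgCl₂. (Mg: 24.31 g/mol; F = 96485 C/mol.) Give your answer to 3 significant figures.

n(Mg) = 11.4 / 24.31 = 0.4689 mol
Mg²⁺ + 2e⁻ → Mg, so n(e⁻) = 2 × 0.4689 = 0.9378 mol
Q = 0.9378 × 96485 = 90480 C
I = Q / t = 90480 / 2508 s = 36.1 A

36.1 A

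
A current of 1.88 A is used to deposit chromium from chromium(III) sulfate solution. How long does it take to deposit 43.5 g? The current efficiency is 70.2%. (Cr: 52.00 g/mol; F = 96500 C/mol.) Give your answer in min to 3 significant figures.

3060 min

n(Cr) = 43.5 / 52.00 = 0.8365 mol
Cr³⁺ + 3e⁻ → Cr, so n(e⁻) = 3 × 0.8365 = 2.510 mol
Q = 2.510 × 96500 / 0.702 = 3.450×10^5 C
t = Q / I = 3.450×10^5 / 1.88 = 1.835×10^5 s = 3060 min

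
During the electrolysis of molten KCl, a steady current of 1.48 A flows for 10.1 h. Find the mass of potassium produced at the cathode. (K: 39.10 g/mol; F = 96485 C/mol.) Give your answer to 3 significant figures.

Charge passed = 1.48 × 36360 = 53810 C
n(e⁻) = Q/F = 53810/96485 = 0.5577 mol
K⁺ + e⁻ → K, so n(K) = 0.5577 mol
m = 0.5577 × 39.10 = 21.8 g

21.8 g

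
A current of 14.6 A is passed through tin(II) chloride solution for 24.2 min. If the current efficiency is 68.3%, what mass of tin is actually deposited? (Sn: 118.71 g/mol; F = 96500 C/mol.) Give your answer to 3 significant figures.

8.91 g

Q = 14.6 × 1452 = 21200 C
n(e⁻) = 21200 / 96500 = 0.2197 mol
Sn²⁺ + 2e⁻ → Sn, so theoretical m(Sn) = 0.1099 × 118.71 = 13.05 g
Actual mass = 68.3% × 13.05 = 8.91 g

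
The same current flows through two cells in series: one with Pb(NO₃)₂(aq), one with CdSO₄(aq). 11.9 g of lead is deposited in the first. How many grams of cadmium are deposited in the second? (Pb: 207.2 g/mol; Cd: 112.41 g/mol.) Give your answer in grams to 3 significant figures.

6.46 g

n(Pb) = 11.9 / 207.2 = 0.05743 mol
Pb²⁺ + 2e⁻ → Pb, so n(e⁻) = 2 × 0.05743 = 0.1149 mol
Same current for the same time ⇒ same n(e⁻) = 0.1149 mol in both cells.
Cd²⁺ + 2e⁻ → Cd, so n(Cd) = 0.1149 / 2 = 0.05745 mol
m(Cd) = 0.05745 × 112.41 = 6.46 g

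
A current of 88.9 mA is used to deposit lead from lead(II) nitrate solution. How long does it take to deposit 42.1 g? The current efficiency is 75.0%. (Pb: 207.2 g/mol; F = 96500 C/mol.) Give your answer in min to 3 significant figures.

n(Pb) = 42.1 / 207.2 = 0.2032 mol
Pb²⁺ + 2e⁻ → Pb, so n(e⁻) = 2 × 0.2032 = 0.4064 mol
Q = 0.4064 × 96500 / 0.750 = 52290 C
t = Q / I = 52290 / 0.0889 = 5.882×10^5 s = 9800 min

9800 min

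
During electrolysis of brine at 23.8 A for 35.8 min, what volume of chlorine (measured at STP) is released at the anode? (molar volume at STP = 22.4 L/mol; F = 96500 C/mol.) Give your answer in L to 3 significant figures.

5.93 L

Q = 23.8 A × 2148 s = 51120 C
Moles of electrons = 51120 / 96500 = 0.5297 mol
2Cl⁻ → Cl₂ + 2e⁻, so n(Cl₂) = 0.5297 / 2 = 0.2649 mol
V = 0.2649 × 22.4 = 5.934 L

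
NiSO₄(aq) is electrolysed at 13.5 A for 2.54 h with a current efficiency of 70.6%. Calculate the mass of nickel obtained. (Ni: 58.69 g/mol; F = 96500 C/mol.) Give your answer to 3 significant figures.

Q = 13.5 × 9144 = 1.234×10^5 C
n(e⁻) = 1.234×10^5 / 96500 = 1.279 mol
Ni²⁺ + 2e⁻ → Ni, so theoretical m(Ni) = 0.6395 × 58.69 = 37.53 g
Actual mass = 70.6% × 37.53 = 26.5 g

26.5 g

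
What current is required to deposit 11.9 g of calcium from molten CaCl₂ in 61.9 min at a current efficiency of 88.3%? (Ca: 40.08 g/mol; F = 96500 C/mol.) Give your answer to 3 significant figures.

n(Ca) = 11.9 / 40.08 = 0.2969 mol
Ca²⁺ + 2e⁻ → Ca, so n(e⁻) = 2 × 0.2969 = 0.5938 mol
Q = 0.5938 × 96500 / 0.883 = 64890 C
I = Q / t = 64890 / 3714 s = 17.5 A

17.5 A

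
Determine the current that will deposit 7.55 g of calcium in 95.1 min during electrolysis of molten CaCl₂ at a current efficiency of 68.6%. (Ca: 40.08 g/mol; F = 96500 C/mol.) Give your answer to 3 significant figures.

n(Ca) = 7.55 / 40.08 = 0.1884 mol
Ca²⁺ + 2e⁻ → Ca, so n(e⁻) = 2 × 0.1884 = 0.3768 mol
Q = 0.3768 × 96500 / 0.686 = 53000 C
I = Q / t = 53000 / 5706 s = 9.29 A

9.29 A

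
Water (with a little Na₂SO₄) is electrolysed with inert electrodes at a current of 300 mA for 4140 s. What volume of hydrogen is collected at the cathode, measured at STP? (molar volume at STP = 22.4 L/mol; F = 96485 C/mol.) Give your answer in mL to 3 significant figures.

Q = 0.300 A × 4140 s = 1242 C
Moles of electrons = 1242 / 96485 = 0.01287 mol
2H⁺ + 2e⁻ → H₂, so n(H₂) = 0.01287 / 2 = 0.006435 mol
V = 0.006435 × 22.4 = 0.1441 L
= 144 mL

144 mL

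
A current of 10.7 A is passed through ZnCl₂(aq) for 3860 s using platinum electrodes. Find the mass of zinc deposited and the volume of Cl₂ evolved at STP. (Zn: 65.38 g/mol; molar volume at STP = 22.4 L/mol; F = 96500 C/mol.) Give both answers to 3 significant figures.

14.0 g Zn; 4.79 L Cl₂

Q = 10.7 × 3860 = 41300 C; n(e⁻) = 41300 / 96500 = 0.4280 mol
Cathode: Zn²⁺ + 2e⁻ → Zn → n(Zn) = 0.4280/2 = 0.2140 mol → 14.0 g
Anode: 2Cl⁻ → Cl₂ + 2e⁻ → n(Cl₂) = 0.4280/2 = 0.2140 mol → 4.79 L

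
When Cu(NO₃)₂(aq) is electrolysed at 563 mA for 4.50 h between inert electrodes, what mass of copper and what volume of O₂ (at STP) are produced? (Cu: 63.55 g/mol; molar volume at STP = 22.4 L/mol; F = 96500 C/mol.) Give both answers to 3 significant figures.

Q = 0.563 × 16200 = 9121 C; n(e⁻) = 9121 / 96500 = 0.09452 mol
Cathode: Cu²⁺ + 2e⁻ → Cu → n(Cu) = 0.09452/2 = 0.04726 mol → 3.00 g
Anode: 2H₂O → O₂ + 4H⁺ + 4e⁻ → n(O₂) = 0.09452/4 = 0.02363 mol → 0.529 L

3.00 g Cu; 0.529 L O₂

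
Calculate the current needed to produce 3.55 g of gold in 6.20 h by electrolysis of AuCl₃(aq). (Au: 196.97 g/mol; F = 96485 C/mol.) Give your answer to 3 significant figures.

0.234 A

n(Au) = 3.55 / 196.97 = 0.01802 mol
Au³⁺ + 3e⁻ → Au, so n(e⁻) = 3 × 0.01802 = 0.05406 mol
Q = 0.05406 × 96485 = 5216 C
I = Q / t = 5216 / 22320 s = 0.234 A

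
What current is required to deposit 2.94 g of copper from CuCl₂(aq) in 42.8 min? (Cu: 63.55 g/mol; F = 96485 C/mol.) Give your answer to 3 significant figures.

n(Cu) = 2.94 / 63.55 = 0.04626 mol
Cu²⁺ + 2e⁻ → Cu, so n(e⁻) = 2 × 0.04626 = 0.09252 mol
Q = 0.09252 × 96485 = 8927 C
I = Q / t = 8927 / 2568 s = 3.48 A

3.48 A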